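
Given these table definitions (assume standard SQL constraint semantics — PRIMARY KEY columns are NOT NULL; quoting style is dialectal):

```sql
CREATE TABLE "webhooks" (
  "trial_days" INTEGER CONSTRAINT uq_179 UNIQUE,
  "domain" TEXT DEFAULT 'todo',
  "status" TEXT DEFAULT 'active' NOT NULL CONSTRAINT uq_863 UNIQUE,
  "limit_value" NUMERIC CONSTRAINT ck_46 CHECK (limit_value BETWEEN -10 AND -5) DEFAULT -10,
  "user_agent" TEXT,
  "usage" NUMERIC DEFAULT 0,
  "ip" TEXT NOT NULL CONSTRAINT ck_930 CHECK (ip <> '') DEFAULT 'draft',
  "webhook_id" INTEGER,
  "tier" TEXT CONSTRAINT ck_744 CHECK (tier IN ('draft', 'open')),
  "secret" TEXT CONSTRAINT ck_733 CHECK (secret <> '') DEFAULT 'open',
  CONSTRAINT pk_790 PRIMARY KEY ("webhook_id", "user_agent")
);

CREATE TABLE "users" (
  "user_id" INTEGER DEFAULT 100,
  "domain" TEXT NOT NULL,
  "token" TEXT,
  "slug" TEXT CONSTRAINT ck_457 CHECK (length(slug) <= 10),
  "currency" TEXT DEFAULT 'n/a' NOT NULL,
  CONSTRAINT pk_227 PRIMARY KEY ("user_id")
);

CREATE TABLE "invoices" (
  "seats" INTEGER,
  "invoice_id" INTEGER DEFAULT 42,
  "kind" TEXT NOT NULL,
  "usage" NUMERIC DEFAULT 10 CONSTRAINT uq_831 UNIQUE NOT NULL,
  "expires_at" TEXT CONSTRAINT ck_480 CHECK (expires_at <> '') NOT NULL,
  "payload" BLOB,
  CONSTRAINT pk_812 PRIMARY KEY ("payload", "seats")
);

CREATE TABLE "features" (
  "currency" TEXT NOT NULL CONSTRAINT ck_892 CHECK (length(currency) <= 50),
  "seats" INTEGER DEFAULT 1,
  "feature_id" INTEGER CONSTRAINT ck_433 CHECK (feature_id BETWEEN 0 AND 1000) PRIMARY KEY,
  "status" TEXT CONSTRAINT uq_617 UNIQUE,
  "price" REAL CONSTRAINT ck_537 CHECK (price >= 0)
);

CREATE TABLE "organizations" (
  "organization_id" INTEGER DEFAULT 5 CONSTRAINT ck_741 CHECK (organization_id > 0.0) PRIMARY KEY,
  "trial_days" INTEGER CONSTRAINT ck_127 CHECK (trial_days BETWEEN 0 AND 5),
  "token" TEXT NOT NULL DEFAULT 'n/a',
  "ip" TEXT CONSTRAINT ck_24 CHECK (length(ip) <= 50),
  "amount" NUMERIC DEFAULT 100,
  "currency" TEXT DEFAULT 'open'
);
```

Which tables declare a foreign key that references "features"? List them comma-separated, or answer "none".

none

No REFERENCES clause anywhere in the schema names features.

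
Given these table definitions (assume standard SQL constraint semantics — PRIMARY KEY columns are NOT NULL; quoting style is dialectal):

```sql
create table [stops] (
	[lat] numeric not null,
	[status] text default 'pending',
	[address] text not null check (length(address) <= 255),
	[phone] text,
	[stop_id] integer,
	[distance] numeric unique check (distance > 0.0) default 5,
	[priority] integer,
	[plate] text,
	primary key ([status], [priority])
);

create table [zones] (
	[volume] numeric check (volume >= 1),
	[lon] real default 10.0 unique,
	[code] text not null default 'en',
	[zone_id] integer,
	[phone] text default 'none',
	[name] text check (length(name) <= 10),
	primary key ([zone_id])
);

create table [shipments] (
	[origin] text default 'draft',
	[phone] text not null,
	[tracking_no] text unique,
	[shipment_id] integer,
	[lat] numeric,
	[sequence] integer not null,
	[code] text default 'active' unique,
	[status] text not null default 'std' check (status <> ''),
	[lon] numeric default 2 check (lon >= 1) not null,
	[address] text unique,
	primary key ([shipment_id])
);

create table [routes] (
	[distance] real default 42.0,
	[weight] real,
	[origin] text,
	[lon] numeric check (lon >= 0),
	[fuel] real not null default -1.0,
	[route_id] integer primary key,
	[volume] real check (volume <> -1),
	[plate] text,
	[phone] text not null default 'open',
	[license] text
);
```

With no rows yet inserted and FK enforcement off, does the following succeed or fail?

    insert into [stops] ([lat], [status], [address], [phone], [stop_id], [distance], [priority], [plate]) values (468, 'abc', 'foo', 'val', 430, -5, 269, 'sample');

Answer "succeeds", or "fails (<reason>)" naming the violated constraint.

fails (CHECK on distance)

The value -5 for distance violates CHECK (distance > 0.0).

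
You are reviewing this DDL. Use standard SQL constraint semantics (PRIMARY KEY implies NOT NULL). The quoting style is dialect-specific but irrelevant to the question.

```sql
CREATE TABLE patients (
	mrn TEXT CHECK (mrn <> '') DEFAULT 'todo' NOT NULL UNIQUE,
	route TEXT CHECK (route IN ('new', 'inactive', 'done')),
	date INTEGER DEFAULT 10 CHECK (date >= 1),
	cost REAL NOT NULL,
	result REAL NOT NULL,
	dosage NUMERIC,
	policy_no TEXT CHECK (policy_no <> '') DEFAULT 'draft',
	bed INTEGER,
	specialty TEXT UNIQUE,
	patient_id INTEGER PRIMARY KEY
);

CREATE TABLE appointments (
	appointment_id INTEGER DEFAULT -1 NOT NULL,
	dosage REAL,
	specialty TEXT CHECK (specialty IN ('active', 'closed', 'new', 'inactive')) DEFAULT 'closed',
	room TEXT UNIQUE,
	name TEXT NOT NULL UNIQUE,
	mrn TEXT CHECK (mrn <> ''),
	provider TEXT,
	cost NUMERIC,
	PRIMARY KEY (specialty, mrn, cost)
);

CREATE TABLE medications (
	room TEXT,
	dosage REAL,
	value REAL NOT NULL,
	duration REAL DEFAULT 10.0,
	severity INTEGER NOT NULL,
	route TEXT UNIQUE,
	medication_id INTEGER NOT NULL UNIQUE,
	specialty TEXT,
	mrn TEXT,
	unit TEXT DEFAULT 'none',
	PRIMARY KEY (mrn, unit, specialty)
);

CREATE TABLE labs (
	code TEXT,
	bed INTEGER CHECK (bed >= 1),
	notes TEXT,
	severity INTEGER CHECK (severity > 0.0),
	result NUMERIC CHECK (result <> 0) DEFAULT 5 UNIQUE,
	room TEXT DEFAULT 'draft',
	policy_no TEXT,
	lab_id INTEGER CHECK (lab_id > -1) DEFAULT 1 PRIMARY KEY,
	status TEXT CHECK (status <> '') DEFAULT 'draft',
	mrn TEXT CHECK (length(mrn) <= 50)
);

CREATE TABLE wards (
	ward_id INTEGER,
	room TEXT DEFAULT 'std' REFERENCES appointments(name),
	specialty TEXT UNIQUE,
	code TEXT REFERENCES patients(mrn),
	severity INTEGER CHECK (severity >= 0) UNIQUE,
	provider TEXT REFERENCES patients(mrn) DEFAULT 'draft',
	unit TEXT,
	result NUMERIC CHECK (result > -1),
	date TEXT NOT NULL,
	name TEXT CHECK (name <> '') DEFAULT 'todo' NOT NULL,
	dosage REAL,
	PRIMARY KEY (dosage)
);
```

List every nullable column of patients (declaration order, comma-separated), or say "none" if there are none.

- mrn: declared NOT NULL → not nullable.
- route: CHECK does not forbid NULL (a CHECK constraint passes when its expression is NULL) → nullable.
- date: CHECK does not forbid NULL (a CHECK constraint passes when its expression is NULL) → nullable.
- cost: declared NOT NULL → not nullable.
- result: declared NOT NULL → not nullable.
- dosage: no NOT NULL constraint applies → nullable.
- policy_no: CHECK does not forbid NULL (a CHECK constraint passes when its expression is NULL) → nullable.
- bed: no NOT NULL constraint applies → nullable.
- specialty: UNIQUE does not imply NOT NULL → nullable.
- patient_id: part of the PRIMARY KEY, which implies NOT NULL → not nullable.

route, date, dosage, policy_no, bed, specialty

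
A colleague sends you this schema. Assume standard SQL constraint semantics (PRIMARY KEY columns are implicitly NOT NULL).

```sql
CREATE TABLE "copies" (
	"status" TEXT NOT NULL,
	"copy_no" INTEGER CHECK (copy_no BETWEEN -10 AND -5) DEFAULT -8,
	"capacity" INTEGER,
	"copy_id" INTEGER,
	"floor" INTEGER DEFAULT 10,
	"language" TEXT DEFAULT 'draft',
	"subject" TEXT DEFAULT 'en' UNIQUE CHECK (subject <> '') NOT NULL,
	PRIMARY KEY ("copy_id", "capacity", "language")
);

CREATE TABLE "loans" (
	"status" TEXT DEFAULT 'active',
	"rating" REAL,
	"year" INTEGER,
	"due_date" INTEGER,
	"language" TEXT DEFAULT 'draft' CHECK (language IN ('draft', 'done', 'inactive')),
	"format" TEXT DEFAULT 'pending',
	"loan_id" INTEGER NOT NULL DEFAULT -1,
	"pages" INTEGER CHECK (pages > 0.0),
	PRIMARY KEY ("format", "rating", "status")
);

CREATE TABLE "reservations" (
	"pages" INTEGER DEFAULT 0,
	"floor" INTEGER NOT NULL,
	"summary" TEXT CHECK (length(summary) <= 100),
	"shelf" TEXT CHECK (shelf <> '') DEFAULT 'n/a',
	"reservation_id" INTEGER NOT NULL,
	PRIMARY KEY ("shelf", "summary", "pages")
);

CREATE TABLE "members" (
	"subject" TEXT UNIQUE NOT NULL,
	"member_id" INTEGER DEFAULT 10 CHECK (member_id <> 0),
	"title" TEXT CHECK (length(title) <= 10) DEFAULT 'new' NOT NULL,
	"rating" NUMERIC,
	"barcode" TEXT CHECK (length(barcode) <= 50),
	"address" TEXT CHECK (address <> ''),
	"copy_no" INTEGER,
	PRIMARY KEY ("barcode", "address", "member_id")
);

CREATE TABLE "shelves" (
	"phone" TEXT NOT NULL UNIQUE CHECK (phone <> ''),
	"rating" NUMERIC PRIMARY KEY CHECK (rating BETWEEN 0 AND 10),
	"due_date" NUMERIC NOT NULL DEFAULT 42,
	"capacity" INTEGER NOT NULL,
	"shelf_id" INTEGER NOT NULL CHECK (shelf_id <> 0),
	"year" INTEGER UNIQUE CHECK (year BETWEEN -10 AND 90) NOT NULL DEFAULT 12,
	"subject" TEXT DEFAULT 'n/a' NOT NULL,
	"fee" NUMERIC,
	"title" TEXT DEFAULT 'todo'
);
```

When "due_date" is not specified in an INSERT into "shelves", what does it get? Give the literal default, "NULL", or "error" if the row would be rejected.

due_date has an explicit DEFAULT 42.
When the column is omitted from an INSERT, that default is used.

42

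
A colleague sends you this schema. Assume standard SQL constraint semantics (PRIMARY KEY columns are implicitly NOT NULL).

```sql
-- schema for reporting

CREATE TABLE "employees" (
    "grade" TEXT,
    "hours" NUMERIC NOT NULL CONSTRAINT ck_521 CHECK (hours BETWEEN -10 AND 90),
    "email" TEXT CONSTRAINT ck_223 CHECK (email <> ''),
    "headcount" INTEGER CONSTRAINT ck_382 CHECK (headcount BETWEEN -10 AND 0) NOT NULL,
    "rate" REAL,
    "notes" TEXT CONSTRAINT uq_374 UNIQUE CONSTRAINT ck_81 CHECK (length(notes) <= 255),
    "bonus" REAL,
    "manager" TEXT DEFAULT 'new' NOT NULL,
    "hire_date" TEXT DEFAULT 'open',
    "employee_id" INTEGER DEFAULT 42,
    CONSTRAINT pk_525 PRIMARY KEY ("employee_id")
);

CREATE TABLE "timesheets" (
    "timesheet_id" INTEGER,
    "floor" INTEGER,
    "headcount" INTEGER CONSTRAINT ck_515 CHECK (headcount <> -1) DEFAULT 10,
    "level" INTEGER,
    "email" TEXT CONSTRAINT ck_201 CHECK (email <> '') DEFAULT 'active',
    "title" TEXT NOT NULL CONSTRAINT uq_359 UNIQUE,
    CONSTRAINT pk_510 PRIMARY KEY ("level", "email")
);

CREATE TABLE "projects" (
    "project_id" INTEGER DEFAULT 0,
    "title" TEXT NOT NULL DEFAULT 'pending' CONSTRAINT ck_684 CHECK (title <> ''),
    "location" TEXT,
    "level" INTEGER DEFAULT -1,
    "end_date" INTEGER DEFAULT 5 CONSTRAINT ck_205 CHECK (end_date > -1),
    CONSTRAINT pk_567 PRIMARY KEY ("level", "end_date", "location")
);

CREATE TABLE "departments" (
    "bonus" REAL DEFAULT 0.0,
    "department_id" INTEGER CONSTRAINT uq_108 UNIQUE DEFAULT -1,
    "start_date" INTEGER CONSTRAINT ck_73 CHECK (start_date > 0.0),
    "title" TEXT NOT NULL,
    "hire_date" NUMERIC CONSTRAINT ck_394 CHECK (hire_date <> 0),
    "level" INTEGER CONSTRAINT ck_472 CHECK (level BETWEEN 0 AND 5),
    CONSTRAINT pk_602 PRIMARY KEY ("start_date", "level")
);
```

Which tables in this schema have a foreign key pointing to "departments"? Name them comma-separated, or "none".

No REFERENCES clause anywhere in the schema names departments.

none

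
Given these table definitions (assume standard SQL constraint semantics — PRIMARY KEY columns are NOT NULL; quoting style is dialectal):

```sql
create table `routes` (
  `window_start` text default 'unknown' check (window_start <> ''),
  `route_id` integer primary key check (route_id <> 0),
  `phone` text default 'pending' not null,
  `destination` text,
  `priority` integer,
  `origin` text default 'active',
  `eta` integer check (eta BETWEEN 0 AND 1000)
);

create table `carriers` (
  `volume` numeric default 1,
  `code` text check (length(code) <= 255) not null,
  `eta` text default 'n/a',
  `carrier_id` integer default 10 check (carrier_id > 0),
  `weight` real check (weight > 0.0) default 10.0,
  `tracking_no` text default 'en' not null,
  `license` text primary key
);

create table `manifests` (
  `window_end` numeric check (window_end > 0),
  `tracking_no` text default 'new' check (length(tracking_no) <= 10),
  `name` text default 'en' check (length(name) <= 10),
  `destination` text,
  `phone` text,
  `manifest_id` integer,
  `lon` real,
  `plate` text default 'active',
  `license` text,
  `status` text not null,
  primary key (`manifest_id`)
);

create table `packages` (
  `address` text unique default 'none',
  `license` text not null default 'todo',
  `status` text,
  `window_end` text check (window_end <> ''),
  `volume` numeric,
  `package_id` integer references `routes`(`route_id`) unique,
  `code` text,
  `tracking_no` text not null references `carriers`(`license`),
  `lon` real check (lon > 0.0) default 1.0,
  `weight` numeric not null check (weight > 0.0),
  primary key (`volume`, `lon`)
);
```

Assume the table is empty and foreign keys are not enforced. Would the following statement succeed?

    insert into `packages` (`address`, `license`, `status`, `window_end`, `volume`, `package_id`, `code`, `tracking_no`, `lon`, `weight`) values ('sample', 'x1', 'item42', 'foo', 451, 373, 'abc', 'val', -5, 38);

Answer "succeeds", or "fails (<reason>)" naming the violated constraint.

fails (CHECK on lon)

The value -5 for lon violates CHECK (lon > 0.0).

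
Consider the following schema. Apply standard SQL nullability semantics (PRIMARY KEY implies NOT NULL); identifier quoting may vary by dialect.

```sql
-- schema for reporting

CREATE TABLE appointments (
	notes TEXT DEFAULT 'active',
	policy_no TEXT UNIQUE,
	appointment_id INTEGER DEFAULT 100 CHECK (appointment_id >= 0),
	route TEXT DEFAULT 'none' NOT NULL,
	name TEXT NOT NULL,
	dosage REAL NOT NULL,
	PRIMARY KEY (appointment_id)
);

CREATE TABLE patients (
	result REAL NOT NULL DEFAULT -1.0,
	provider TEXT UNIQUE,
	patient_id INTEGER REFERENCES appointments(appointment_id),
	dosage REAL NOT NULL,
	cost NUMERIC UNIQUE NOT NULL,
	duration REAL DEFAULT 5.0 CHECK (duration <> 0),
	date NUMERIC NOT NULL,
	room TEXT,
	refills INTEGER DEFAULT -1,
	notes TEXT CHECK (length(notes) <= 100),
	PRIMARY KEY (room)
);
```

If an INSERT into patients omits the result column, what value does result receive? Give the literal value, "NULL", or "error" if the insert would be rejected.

-1.0

result has an explicit DEFAULT -1.0.
When the column is omitted from an INSERT, that default is used.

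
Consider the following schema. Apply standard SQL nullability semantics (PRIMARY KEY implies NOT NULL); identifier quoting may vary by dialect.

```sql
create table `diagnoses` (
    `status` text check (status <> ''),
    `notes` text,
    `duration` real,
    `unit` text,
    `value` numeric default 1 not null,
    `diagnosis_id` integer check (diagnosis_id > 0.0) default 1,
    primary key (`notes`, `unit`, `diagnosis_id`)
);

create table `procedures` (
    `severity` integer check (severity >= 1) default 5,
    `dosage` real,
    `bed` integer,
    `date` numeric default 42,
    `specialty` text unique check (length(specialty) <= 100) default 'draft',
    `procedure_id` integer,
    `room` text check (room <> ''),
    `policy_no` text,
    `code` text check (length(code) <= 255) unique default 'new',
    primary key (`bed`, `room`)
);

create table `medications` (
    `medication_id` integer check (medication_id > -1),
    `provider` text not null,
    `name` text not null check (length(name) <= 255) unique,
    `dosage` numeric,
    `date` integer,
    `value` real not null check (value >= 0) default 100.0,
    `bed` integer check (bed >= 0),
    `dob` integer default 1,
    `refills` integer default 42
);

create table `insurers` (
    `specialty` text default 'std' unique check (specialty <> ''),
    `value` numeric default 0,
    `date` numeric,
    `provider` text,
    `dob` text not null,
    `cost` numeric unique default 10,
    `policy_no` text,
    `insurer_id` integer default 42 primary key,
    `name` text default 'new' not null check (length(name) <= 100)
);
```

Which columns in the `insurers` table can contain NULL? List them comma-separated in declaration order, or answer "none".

specialty, value, date, provider, cost, policy_no

- specialty: CHECK does not forbid NULL (a CHECK constraint passes when its expression is NULL) → nullable.
- value: DEFAULT only fills an omitted column; an explicit NULL is still allowed → nullable.
- date: no NOT NULL constraint applies → nullable.
- provider: no NOT NULL constraint applies → nullable.
- dob: declared NOT NULL → not nullable.
- cost: UNIQUE does not imply NOT NULL → nullable.
- policy_no: no NOT NULL constraint applies → nullable.
- insurer_id: part of the PRIMARY KEY, which implies NOT NULL → not nullable.
- name: declared NOT NULL → not nullable.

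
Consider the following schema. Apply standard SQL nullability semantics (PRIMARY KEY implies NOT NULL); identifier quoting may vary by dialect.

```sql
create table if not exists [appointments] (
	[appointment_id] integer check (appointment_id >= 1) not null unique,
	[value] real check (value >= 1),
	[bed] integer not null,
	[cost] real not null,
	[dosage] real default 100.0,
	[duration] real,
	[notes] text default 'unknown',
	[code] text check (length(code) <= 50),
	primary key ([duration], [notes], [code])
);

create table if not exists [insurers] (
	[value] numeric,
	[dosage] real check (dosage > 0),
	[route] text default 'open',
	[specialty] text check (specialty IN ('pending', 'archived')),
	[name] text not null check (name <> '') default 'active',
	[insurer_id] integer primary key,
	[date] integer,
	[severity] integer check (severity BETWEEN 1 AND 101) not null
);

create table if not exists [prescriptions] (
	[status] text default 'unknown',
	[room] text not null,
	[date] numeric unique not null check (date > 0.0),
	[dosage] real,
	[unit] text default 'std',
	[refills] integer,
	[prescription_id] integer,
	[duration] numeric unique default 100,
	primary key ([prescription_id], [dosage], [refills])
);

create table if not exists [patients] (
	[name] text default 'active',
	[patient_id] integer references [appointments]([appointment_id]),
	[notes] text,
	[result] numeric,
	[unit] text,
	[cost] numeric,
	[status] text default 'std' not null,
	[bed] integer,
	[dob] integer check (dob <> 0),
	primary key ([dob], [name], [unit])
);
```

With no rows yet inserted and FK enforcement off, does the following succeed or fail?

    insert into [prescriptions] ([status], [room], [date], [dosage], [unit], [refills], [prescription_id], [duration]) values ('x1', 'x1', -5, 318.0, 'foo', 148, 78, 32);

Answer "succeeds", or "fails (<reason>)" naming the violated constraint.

fails (CHECK on date)

The value -5 for date violates CHECK (date > 0.0).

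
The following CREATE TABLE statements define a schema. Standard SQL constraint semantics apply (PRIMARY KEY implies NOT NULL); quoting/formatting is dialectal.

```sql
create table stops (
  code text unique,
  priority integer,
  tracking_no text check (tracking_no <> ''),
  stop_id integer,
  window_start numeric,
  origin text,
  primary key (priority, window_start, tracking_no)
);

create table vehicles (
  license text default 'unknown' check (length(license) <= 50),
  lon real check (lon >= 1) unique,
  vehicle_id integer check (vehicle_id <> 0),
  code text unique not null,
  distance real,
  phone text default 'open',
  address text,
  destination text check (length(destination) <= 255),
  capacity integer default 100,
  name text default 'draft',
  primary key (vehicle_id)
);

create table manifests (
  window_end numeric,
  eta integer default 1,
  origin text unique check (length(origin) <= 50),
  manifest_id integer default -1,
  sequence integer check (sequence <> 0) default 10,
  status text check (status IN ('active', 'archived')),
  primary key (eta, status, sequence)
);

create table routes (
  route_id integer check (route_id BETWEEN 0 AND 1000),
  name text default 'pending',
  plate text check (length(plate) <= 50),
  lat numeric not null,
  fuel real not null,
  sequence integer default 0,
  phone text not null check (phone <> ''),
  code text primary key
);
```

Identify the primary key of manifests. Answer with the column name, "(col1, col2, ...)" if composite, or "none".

A table-level PRIMARY KEY clause names 3 columns: eta, status, sequence.
This is a composite key — the combination is unique, not each column individually.

(eta, status, sequence)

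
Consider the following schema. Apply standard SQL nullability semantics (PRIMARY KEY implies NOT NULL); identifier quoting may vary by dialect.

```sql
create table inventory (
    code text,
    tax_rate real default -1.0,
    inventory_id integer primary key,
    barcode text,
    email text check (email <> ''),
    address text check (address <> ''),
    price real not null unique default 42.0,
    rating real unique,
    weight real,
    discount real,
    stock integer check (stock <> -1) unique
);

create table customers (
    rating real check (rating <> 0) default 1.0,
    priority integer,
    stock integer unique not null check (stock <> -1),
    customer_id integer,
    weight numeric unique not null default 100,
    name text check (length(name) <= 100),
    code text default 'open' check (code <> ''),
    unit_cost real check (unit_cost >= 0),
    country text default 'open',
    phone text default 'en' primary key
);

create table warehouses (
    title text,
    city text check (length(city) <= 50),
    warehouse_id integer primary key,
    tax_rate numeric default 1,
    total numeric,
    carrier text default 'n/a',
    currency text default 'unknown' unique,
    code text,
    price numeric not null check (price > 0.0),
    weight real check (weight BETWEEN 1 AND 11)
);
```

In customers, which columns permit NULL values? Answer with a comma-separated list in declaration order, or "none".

- rating: CHECK does not forbid NULL (a CHECK constraint passes when its expression is NULL) → nullable.
- priority: no NOT NULL constraint applies → nullable.
- stock: declared NOT NULL → not nullable.
- customer_id: no NOT NULL constraint applies → nullable.
- weight: declared NOT NULL → not nullable.
- name: CHECK does not forbid NULL (a CHECK constraint passes when its expression is NULL) → nullable.
- code: CHECK does not forbid NULL (a CHECK constraint passes when its expression is NULL) → nullable.
- unit_cost: CHECK does not forbid NULL (a CHECK constraint passes when its expression is NULL) → nullable.
- country: DEFAULT only fills an omitted column; an explicit NULL is still allowed → nullable.
- phone: part of the PRIMARY KEY, which implies NOT NULL → not nullable.

rating, priority, customer_id, name, code, unit_cost, country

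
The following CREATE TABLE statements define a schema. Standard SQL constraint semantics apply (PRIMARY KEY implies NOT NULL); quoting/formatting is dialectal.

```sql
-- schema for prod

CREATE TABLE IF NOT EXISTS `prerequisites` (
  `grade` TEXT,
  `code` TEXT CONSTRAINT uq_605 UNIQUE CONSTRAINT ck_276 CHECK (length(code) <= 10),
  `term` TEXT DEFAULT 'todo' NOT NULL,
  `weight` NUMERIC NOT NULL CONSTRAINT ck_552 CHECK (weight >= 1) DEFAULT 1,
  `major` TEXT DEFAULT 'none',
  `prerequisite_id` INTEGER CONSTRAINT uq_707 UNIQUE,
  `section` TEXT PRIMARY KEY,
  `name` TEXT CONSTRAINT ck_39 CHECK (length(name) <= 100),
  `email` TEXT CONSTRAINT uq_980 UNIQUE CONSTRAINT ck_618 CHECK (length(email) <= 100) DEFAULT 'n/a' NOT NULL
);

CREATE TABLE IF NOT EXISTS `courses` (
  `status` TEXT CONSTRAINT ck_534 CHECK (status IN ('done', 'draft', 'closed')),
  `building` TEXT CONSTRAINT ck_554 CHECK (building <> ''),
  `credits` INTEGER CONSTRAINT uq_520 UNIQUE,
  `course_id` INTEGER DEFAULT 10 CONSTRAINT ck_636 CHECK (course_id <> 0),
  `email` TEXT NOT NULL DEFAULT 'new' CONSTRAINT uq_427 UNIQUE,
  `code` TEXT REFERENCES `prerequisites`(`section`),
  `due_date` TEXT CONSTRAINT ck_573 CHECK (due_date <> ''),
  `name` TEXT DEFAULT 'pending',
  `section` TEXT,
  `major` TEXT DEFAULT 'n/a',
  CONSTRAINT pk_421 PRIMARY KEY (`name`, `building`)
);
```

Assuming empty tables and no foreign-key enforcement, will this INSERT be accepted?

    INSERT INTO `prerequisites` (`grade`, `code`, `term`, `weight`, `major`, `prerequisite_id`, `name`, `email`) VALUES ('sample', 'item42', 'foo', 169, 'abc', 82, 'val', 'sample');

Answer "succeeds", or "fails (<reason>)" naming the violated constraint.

section is omitted from the column list and has no DEFAULT, so it would receive NULL.
But section is part of the PRIMARY KEY (implied NOT NULL).

fails (NOT NULL on section)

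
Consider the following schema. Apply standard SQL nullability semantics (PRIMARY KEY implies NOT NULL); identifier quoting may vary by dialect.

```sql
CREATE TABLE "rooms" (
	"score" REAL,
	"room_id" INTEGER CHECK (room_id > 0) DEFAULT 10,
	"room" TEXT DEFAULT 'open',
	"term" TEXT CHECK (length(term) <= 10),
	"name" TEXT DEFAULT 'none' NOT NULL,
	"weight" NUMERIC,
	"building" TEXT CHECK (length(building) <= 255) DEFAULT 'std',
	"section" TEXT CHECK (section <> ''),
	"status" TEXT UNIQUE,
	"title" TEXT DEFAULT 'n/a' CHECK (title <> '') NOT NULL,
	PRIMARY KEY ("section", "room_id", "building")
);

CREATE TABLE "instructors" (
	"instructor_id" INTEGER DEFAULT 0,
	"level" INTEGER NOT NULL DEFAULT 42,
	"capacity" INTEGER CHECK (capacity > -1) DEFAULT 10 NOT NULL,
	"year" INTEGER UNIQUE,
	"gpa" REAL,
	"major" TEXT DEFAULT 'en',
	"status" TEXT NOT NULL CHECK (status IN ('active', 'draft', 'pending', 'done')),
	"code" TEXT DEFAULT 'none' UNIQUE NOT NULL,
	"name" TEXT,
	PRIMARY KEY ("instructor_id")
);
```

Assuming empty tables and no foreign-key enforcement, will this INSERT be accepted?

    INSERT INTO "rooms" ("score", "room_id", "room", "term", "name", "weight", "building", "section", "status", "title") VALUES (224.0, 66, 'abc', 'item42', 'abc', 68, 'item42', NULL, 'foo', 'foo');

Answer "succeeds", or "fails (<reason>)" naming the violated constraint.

section is explicitly set to NULL, but section is part of the PRIMARY KEY (implied NOT NULL).

fails (NOT NULL on section)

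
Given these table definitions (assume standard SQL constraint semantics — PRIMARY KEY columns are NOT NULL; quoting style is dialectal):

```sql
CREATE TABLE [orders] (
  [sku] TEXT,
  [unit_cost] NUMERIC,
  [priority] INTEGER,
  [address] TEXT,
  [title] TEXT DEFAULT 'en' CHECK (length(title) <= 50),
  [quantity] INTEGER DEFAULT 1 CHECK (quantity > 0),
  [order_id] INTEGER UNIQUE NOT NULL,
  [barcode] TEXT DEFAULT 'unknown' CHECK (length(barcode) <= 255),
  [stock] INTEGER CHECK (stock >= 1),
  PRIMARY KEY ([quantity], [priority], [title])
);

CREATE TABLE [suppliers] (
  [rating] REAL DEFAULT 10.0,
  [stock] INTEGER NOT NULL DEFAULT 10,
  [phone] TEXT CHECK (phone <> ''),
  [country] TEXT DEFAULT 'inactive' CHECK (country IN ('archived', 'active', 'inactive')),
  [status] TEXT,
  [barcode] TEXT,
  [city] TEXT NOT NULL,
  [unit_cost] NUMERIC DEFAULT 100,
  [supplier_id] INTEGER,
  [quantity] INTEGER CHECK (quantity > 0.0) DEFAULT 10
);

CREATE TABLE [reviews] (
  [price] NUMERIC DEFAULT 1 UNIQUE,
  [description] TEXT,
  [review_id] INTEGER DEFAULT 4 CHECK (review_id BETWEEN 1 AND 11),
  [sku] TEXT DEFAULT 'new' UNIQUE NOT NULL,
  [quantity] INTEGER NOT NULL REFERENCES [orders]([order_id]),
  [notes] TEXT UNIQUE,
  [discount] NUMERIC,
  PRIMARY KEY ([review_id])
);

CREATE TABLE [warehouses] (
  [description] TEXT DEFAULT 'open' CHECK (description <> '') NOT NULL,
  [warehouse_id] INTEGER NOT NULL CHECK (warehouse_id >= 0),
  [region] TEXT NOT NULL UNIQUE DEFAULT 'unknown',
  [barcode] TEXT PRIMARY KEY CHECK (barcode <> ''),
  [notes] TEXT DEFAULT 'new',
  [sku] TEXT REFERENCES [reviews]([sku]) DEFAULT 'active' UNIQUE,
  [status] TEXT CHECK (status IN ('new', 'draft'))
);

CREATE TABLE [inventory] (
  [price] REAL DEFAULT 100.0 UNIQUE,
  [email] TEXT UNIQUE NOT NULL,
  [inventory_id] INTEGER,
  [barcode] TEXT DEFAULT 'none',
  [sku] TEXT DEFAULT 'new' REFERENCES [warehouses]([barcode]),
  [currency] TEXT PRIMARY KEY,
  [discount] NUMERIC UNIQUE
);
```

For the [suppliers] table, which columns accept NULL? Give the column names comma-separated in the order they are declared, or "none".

- rating: DEFAULT only fills an omitted column; an explicit NULL is still allowed → nullable.
- stock: declared NOT NULL → not nullable.
- phone: CHECK does not forbid NULL (a CHECK constraint passes when its expression is NULL) → nullable.
- country: CHECK does not forbid NULL (a CHECK constraint passes when its expression is NULL) → nullable.
- status: no NOT NULL constraint applies → nullable.
- barcode: no NOT NULL constraint applies → nullable.
- city: declared NOT NULL → not nullable.
- unit_cost: DEFAULT only fills an omitted column; an explicit NULL is still allowed → nullable.
- supplier_id: no NOT NULL constraint applies → nullable.
- quantity: CHECK does not forbid NULL (a CHECK constraint passes when its expression is NULL) → nullable.

rating, phone, country, status, barcode, unit_cost, supplier_id, quantity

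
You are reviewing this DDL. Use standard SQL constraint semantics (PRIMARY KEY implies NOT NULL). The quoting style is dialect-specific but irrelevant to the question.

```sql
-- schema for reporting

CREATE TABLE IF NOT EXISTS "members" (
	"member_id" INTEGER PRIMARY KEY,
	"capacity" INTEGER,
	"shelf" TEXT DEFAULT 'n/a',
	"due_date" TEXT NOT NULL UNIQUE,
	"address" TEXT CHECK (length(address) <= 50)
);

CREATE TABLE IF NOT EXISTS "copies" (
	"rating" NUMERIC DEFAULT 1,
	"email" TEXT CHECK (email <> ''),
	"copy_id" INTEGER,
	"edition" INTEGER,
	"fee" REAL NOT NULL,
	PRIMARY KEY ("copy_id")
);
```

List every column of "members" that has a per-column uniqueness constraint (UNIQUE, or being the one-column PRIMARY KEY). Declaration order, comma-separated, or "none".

member_id, due_date

- member_id: single-column PRIMARY KEY → unique.
- capacity: no UNIQUE or single-column PK constraint.
- shelf: no UNIQUE or single-column PK constraint.
- due_date: declared UNIQUE → unique.
- address: no UNIQUE or single-column PK constraint.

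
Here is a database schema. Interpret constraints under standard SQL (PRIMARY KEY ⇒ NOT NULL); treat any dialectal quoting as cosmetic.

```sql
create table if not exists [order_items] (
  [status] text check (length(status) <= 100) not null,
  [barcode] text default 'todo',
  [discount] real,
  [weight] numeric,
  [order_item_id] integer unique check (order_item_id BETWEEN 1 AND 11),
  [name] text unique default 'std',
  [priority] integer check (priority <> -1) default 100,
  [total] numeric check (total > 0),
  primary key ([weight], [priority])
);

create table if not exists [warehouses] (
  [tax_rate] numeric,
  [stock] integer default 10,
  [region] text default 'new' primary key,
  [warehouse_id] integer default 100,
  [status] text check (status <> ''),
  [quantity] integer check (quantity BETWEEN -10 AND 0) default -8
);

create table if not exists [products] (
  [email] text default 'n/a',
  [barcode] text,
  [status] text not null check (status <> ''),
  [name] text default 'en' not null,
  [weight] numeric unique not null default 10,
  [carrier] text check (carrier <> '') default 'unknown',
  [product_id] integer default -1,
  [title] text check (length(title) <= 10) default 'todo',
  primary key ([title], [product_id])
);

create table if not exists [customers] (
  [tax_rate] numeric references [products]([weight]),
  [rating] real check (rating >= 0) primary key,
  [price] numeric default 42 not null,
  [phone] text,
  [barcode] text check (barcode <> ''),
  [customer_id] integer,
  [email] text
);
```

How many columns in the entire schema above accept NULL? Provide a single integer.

18

order_items: 5 nullable (barcode, discount, order_item_id, name, total — PK (weight, priority) and explicit NOT NULL columns excluded).
warehouses: 5 nullable (tax_rate, stock, warehouse_id, status, quantity — PK (region) and explicit NOT NULL columns excluded).
products: 3 nullable (email, barcode, carrier — PK (title, product_id) and explicit NOT NULL columns excluded).
customers: 5 nullable (tax_rate, phone, barcode, customer_id, email — PK (rating) and explicit NOT NULL columns excluded).
Total: 5 + 5 + 3 + 5 = 18.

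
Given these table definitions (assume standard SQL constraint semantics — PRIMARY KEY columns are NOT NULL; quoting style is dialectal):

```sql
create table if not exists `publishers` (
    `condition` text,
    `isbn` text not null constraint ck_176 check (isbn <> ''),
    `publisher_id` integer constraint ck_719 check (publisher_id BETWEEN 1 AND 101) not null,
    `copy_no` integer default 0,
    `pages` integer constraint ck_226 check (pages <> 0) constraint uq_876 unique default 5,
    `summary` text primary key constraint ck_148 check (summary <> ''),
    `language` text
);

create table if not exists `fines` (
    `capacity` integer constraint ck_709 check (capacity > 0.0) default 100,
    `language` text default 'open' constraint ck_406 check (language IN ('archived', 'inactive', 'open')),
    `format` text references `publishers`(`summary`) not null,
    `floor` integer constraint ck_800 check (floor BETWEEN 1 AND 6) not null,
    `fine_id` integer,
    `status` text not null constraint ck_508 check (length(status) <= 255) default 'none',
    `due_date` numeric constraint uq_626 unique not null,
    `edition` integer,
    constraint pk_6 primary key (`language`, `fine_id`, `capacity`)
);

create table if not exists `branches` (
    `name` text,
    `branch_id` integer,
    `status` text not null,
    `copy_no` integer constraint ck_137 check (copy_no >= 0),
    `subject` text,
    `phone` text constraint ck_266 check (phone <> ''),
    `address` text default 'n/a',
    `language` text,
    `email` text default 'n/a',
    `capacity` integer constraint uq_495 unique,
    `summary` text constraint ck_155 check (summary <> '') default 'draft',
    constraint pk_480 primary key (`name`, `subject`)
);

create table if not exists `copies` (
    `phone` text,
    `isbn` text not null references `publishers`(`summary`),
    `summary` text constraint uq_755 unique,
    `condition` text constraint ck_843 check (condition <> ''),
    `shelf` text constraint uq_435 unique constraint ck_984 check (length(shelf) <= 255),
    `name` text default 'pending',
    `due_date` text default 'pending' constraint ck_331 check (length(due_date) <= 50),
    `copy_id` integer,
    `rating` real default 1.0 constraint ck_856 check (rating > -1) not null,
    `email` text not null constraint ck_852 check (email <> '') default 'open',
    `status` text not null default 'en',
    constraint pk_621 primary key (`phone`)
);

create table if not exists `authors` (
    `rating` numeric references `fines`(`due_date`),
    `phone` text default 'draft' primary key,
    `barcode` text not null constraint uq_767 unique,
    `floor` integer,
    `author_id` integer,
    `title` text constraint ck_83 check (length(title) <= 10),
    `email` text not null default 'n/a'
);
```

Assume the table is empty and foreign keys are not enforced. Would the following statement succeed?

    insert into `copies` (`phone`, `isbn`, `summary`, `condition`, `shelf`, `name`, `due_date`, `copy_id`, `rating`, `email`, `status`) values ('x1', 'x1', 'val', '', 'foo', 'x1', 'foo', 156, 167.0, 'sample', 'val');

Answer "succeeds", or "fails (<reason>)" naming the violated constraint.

The value '' for condition violates CHECK (condition <> '').

fails (CHECK on condition)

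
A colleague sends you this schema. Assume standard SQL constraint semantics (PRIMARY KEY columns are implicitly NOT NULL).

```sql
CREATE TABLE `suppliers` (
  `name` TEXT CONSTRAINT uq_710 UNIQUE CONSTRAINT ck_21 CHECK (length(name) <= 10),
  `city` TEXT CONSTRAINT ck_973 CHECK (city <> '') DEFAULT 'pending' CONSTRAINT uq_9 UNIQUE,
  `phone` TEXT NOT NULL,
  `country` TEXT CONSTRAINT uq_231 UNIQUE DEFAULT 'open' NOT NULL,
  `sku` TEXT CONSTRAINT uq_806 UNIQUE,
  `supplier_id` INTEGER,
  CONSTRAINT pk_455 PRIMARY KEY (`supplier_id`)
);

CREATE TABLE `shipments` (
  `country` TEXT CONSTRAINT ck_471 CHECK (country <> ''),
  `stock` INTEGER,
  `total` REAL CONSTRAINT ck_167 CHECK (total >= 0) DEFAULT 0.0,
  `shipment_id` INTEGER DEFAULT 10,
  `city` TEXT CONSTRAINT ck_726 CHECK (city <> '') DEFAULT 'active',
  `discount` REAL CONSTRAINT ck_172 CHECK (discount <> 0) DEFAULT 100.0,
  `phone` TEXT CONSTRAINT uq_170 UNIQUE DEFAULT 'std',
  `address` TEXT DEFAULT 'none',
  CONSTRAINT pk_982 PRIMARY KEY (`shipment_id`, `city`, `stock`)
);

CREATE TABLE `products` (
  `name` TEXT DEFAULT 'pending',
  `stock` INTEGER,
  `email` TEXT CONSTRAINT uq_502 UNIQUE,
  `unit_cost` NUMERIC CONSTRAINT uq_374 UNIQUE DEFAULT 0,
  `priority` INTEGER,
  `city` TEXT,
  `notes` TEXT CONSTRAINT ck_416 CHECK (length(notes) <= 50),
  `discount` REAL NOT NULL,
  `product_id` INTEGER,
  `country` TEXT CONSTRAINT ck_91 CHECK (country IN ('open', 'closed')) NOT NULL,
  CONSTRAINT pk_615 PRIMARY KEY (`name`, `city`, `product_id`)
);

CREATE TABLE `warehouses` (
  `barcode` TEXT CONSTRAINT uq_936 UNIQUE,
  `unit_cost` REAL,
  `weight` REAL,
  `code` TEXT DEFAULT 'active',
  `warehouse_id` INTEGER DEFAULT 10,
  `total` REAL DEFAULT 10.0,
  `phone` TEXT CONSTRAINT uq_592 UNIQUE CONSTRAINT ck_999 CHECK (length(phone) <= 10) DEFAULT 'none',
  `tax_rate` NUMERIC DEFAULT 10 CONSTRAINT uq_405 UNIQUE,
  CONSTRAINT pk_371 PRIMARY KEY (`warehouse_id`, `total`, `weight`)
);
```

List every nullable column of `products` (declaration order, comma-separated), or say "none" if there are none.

- name: part of the PRIMARY KEY, which implies NOT NULL → not nullable.
- stock: no NOT NULL constraint applies → nullable.
- email: UNIQUE does not imply NOT NULL → nullable.
- unit_cost: UNIQUE does not imply NOT NULL → nullable.
- priority: no NOT NULL constraint applies → nullable.
- city: part of the PRIMARY KEY, which implies NOT NULL → not nullable.
- notes: CHECK does not forbid NULL (a CHECK constraint passes when its expression is NULL) → nullable.
- discount: declared NOT NULL → not nullable.
- product_id: part of the PRIMARY KEY, which implies NOT NULL → not nullable.
- country: declared NOT NULL → not nullable.

stock, email, unit_cost, priority, notes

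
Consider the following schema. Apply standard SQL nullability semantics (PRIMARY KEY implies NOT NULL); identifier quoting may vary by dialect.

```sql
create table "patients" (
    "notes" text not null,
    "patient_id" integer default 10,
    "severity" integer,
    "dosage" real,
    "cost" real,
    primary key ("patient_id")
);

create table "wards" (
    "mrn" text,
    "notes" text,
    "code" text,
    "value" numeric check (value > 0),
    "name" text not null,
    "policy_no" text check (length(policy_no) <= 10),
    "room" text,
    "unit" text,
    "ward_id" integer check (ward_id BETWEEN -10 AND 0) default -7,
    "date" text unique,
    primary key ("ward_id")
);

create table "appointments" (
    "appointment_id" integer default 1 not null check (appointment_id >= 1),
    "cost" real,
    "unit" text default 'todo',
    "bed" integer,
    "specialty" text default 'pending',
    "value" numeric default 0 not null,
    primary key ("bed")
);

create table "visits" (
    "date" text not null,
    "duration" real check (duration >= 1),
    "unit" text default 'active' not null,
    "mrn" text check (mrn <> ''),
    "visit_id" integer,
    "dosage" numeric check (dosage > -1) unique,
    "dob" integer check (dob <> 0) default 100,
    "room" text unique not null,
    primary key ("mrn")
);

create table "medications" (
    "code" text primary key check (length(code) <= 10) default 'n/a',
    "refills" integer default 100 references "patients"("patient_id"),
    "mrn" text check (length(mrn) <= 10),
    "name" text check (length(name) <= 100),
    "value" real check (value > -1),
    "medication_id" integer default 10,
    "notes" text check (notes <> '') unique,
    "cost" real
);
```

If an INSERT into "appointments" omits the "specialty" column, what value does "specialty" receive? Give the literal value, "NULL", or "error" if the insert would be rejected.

specialty has an explicit DEFAULT 'pending'.
When the column is omitted from an INSERT, that default is used.

'pending'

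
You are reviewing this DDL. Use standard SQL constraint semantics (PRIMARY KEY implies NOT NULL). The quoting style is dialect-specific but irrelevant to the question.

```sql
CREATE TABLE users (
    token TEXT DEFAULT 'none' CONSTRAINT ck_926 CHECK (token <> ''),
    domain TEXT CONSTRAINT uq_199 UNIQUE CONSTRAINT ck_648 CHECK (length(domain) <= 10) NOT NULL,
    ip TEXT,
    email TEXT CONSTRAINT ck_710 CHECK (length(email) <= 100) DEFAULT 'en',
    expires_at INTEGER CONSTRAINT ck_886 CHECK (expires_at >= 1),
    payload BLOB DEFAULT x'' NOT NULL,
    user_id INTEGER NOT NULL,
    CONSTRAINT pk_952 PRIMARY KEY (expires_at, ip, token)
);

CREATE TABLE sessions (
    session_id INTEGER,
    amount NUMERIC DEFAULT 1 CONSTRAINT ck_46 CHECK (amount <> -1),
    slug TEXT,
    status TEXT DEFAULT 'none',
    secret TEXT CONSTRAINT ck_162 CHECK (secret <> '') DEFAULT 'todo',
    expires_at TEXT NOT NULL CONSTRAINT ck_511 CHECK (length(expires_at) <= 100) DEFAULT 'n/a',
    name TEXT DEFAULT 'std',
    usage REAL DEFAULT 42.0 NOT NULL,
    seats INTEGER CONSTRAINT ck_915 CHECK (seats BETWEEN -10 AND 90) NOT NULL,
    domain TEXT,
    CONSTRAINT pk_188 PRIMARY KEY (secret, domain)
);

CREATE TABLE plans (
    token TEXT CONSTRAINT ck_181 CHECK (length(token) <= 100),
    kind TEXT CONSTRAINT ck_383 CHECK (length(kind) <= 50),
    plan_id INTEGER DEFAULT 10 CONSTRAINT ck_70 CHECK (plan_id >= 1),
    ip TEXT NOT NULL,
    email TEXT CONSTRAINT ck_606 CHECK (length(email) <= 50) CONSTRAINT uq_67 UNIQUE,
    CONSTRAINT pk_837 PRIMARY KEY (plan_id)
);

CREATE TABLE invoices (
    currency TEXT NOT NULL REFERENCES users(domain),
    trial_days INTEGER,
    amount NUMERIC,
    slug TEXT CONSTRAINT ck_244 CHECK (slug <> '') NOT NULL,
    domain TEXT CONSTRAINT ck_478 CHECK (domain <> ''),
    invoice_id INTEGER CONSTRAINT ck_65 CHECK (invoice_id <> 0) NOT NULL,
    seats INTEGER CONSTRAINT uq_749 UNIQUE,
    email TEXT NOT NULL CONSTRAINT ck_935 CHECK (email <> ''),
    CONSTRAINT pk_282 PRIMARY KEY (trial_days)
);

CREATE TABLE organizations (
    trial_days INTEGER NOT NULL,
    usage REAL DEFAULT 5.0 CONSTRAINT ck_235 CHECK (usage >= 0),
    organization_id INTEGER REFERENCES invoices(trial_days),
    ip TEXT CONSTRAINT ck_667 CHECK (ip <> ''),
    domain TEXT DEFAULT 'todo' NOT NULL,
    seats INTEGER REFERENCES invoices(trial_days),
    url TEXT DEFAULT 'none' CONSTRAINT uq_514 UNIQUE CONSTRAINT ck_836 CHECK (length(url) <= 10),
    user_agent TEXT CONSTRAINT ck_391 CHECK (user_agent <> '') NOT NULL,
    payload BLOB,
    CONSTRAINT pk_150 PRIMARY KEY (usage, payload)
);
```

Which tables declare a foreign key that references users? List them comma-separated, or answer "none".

- invoices.currency references users(domain).

invoices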